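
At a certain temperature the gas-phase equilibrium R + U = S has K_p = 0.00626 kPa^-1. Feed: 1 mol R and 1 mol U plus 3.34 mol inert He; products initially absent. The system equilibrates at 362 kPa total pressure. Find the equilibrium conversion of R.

X = 0.250

Basis: 1 mol R initially; let X = conversion of R. Extent ξ = X.
Mole table: n_R = 1 − X; n_U = 1 − X; n_S = X; n_I = 3.34 (inert).
Total moles n_T = 5.34 − X.
Mole fractions y_i = n_i/n_T; K_p = p_S / (p_R p_U) with p_i = y_i·P.
Setting this equal to 0.00626 kPa^-1 and taking the physical root (0 < X < 1) gives X = 0.250.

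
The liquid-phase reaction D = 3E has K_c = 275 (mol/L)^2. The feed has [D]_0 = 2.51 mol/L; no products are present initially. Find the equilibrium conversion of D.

Let X = conversion of D; extent ξ = 2.51·X mol/L.
Concentrations: [D] = 2.51 − 2.51X; [E] = 7.53X.
K_c = [E]^3 / ([D]).
Setting equal to 275 and solving for X on (0,1) gives X = 0.745.

X = 0.745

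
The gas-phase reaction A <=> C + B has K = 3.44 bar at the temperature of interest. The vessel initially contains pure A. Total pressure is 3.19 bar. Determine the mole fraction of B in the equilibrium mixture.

y_B = 0.419

Let X = conversion of A (basis 1 mol A); extent of reaction ξ = X.
Species balance: n_A = 1 − X; n_C = X; n_B = X.
Total moles n_T = 1 + X.
y_i = n_i/n_T, p_i = y_i·P. K = p_C p_B / (p_A).
Equating to 3.44 bar and solving on 0 < X < 1: X = 0.720.
Then n_B = 0.72, n_T = 1.72, so y_B = 0.419.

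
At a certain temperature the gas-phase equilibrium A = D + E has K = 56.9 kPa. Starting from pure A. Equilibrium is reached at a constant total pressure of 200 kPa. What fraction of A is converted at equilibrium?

Let X = conversion of A (basis 1 mol A); extent of reaction ξ = X.
Mole table: n_A = 1 − X; n_D = X; n_E = X.
Summing: n_T = 1 + X.
y_i = n_i/n_T, p_i = y_i·P. K = p_D p_E / (p_A).
Substituting and setting equal to 56.9 kPa gives a polynomial in X; the root in (0,1) is X = 0.471.

X = 0.471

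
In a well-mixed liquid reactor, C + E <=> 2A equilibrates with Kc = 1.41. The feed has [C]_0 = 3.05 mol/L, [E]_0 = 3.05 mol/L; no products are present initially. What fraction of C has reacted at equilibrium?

X = 0.373

Let X = conversion of C; extent ξ = 3.05·X mol/L.
Concentrations: [C] = 3.05 − 3.05X; [E] = 3.05 − 3.05X; [A] = 6.1X.
Kc = [A]^2 / ([C] [E]).
Solving Kc = 1.41 for X ∈ (0,1): X = 0.373.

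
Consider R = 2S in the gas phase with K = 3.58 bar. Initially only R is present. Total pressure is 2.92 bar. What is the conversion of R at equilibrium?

Take 1 mol R as basis and let X be its fractional conversion, so ξ = X.
Species balance: n_R = 1 − X; n_S = 2X.
Total moles n_T = 1 + X.
Mole fractions y_i = n_i/n_T; K = p_S^2 / (p_R) with p_i = y_i·P.
Equating to 3.58 bar and solving on 0 < X < 1: X = 0.484.

X = 0.484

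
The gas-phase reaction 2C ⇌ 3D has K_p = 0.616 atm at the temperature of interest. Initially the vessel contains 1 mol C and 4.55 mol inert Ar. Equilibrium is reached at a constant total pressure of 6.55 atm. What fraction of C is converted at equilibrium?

Take 1 mol C as basis and let X be its fractional conversion, so ξ = 0.5X.
Moles: n_C = 1 − X; n_D = 1.5X; n_I = 4.55 (inert).
Total moles n_T = 5.55 + 0.5X.
Mole fractions y_i = n_i/n_T; K_p = p_D^3 / (p_C^2) with p_i = y_i·P.
Equating to 0.616 atm and solving on 0 < X < 1: X = 0.390.

X = 0.390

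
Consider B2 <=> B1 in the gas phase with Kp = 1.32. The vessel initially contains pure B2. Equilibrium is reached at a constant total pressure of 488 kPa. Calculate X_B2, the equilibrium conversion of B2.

Let X = conversion of B2 (basis 1 mol B2); extent of reaction ξ = X.
Species balance: n_B2 = 1 − X; n_B1 = X.
Total moles n_T = 1 (Δν = 0, constant).
Mole fractions y_i = n_i/n_T; Kp = p_B1 / (p_B2) with p_i = y_i·P.
Equating to 1.32 and solving on 0 < X < 1: X = 0.569.

X = 0.569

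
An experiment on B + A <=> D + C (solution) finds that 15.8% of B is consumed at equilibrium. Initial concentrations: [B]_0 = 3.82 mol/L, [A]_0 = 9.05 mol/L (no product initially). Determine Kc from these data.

Kc = 0.0134

Let X = conversion of B.
Concentrations: [B] = 3.82 − 3.82X; [A] = 9.05 − 3.82X; [D] = 3.82X; [C] = 3.82X.
At X = 0.158: [B] = 3.22, [A] = 8.45, [D] = 0.604, [C] = 0.604.
Kc = [D] [C] / ([B] [A]) = 0.0134.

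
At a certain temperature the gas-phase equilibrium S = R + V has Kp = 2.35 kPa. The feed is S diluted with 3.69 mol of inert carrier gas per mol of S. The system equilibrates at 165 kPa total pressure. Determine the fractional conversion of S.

Take 1 mol S as basis and let X be its fractional conversion, so ξ = X.
At extent ξ: n_S = 1 − X; n_R = X; n_V = X; n_I = 3.69 (inert).
Summing: n_T = 4.69 + X.
With p_i = (n_i/n_T)P, Kp = p_R p_V / (p_S).
Setting this equal to 2.35 kPa and taking the physical root (0 < X < 1) gives X = 0.232.

X = 0.232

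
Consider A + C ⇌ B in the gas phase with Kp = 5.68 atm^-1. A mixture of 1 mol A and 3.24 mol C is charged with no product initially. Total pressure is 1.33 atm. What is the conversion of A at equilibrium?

Take 1 mol A as basis and let X be its fractional conversion, so ξ = X.
At extent ξ: n_A = 1 − X; n_C = 3.24 − X; n_B = X.
Total moles n_T = 4.24 − X.
y_i = n_i/n_T, p_i = y_i·P. Kp = p_B / (p_A p_C).
Substituting and setting equal to 5.68 atm^-1 gives a polynomial in X; the root in (0,1) is X = 0.842.

X = 0.842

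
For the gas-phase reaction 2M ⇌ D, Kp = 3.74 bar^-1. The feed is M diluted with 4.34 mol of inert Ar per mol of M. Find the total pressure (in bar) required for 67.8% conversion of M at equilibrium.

P = 4.37 bar

Basis: 1 mol M initially; let X = conversion of M. Extent ξ = 0.5X.
Species balance: n_M = 1 − X; n_D = 0.5X; n_I = 4.34 (inert).
Total moles n_T = 5.34 − 0.5X.
Kp = p_D / (p_M^2) with p_i = (n_i/n_T)·P.
At X = 0.678: the mole-fraction product g(X) = Π y_i^ν_i = 16.35. Since Kp = g(X)·P^{-1}, P = (g/Kp)^(1/1) = (16.35/3.74)^(1/1) = 4.37 bar.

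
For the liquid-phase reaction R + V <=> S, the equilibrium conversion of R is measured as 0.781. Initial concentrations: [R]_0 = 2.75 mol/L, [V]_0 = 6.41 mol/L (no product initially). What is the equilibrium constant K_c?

Let X = conversion of R.
Concentrations: [R] = 2.75 − 2.75X; [V] = 6.41 − 2.75X; [S] = 2.75X.
At X = 0.781: [R] = 0.602, [V] = 4.26, [S] = 2.15.
K_c = [S] / ([R] [V]) = 0.837 L/mol.

K_c = 0.837 L/mol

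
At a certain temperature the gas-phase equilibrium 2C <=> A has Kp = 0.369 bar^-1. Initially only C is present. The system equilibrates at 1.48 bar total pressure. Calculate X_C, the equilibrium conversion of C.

Let X = conversion of C (basis 1 mol C); extent of reaction ξ = 0.5X.
Species balance: n_C = 1 − X; n_A = 0.5X.
Summing: n_T = 1 − 0.5X.
With p_i = (n_i/n_T)P, Kp = p_A / (p_C^2).
Equating to 0.369 bar^-1 and solving on 0 < X < 1: X = 0.440.

X = 0.440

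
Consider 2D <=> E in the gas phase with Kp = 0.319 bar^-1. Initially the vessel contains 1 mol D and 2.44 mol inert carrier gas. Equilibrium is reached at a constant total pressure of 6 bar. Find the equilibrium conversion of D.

X = 0.411

Take 1 mol D as basis and let X be its fractional conversion, so ξ = 0.5X.
At extent ξ: n_D = 1 − X; n_E = 0.5X; n_I = 2.44 (inert).
Total moles n_T = 3.44 − 0.5X.
With p_i = (n_i/n_T)P, Kp = p_E / (p_D^2).
This yields a degree-2 equation in X; solving on (0,1), X = 0.411.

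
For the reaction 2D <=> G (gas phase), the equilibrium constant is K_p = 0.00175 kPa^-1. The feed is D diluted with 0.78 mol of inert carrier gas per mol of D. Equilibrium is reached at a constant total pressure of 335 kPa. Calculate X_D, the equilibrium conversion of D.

X = 0.328

Let X = conversion of D (basis 1 mol D); extent of reaction ξ = 0.5X.
Mole table: n_D = 1 − X; n_G = 0.5X; n_I = 0.78 (inert).
Total moles n_T = 1.78 − 0.5X.
Mole fractions y_i = n_i/n_T; K_p = p_G / (p_D^2) with p_i = y_i·P.
This yields a degree-2 equation in X; solving on (0,1), X = 0.328.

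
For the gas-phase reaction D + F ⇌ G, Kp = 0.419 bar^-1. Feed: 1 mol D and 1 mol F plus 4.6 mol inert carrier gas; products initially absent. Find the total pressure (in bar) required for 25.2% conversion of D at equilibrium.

Basis: 1 mol D initially; let X = conversion of D. Extent ξ = X.
Species balance: n_D = 1 − X; n_F = 1 − X; n_G = X; n_I = 4.6 (inert).
Summing: n_T = 6.6 − X.
Kp = p_G / (p_D p_F) with p_i = (n_i/n_T)·P.
At X = 0.252: the mole-fraction product g(X) = Π y_i^ν_i = 2.859. Since Kp = g(X)·P^{-1}, P = (g/Kp)^(1/1) = (2.859/0.419)^(1/1) = 6.82 bar.

P = 6.82 bar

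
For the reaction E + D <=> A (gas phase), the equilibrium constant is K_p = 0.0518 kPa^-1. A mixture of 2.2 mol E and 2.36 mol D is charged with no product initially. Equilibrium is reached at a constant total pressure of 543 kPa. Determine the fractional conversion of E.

Basis: 2.2 mol E initially; let X = conversion of E. Extent ξ = 2.2X.
Moles: n_E = 2.2 − 2.2X; n_D = 2.36 − 2.2X; n_A = 2.2X.
Summing: n_T = 4.56 − 2.2X.
Mole fractions y_i = n_i/n_T; K_p = p_A / (p_E p_D) with p_i = y_i·P.
Setting this equal to 0.0518 kPa^-1 and taking the physical root (0 < X < 1) gives X = 0.841.

X = 0.841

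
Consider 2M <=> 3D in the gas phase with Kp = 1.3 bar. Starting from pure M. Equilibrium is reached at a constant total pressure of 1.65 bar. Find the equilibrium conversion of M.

Let X = conversion of M (basis 1 mol M); extent of reaction ξ = 0.5X.
Mole table: n_M = 1 − X; n_D = 1.5X.
Total moles n_T = 1 + 0.5X.
Mole fractions y_i = n_i/n_T; Kp = p_D^3 / (p_M^2) with p_i = y_i·P.
This yields a degree-3 equation in X; solving on (0,1), X = 0.445.

X = 0.445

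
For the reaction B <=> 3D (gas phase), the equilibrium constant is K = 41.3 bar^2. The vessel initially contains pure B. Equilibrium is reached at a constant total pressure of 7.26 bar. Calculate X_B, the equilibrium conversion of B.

X = 0.382

Let X = conversion of B (basis 1 mol B); extent of reaction ξ = X.
At extent ξ: n_B = 1 − X; n_D = 3X.
n_T = Σnᵢ = 1 + 2X.
y_i = n_i/n_T, p_i = y_i·P. K = p_D^3 / (p_B).
This yields a degree-3 equation in X; solving on (0,1), X = 0.382.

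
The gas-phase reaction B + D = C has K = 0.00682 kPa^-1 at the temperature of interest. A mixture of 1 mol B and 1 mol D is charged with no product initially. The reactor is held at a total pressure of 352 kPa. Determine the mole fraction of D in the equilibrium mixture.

Basis: 1 mol B initially; let X = conversion of B. Extent ξ = X.
Mole table: n_B = 1 − X; n_D = 1 − X; n_C = X.
Summing: n_T = 2 − X.
Mole fractions y_i = n_i/n_T; K = p_C / (p_B p_D) with p_i = y_i·P.
Substituting and setting equal to 0.00682 kPa^-1 gives a polynomial in X; the root in (0,1) is X = 0.458.
Then n_D = 0.542, n_T = 1.54, so y_D = 0.352.

y_D = 0.352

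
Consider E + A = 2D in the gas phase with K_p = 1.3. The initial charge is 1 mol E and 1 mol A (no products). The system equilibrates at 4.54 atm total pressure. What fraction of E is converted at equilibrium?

Take 1 mol E as basis and let X be its fractional conversion, so ξ = X.
Species balance: n_E = 1 − X; n_A = 1 − X; n_D = 2X.
Total moles n_T = 2 (Δν = 0, constant).
y_i = n_i/n_T, p_i = y_i·P. K_p = p_D^2 / (p_E p_A).
Setting this equal to 1.3 and taking the physical root (0 < X < 1) gives X = 0.363.

X = 0.363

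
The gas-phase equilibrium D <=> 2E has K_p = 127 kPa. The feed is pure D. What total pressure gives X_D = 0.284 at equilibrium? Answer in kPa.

P = 362 kPa

Let X = conversion of D (basis 1 mol D); extent of reaction ξ = X.
At extent ξ: n_D = 1 − X; n_E = 2X.
Summing: n_T = 1 + X.
K_p = p_E^2 / (p_D) with p_i = (n_i/n_T)·P.
At X = 0.284: the mole-fraction product g(X) = Π y_i^ν_i = 0.3509. Since K_p = g(X)·P^{1}, P = (K_p/g)^(1/1) = (127/0.3509)^(1/1) = 362 kPa.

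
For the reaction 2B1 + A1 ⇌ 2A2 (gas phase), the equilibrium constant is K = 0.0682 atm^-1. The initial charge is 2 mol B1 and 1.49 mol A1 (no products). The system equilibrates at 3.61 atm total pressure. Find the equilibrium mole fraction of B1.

y_B1 = 0.470

Let X = conversion of B1 (basis 2 mol B1); extent of reaction ξ = X.
Mole table: n_B1 = 2 − 2X; n_A1 = 1.49 − X; n_A2 = 2X.
n_T = Σnᵢ = 3.49 − X.
With p_i = (n_i/n_T)P, K = p_A2^2 / (p_B1^2 p_A1).
This yields a degree-3 equation in X; solving on (0,1), X = 0.236.
Then n_B1 = 1.53, n_T = 3.25, so y_B1 = 0.470.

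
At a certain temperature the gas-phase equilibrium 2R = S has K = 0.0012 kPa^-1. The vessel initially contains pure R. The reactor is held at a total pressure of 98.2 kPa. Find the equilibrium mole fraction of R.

Basis: 1 mol R initially; let X = conversion of R. Extent ξ = 0.5X.
Species balance: n_R = 1 − X; n_S = 0.5X.
Summing: n_T = 1 − 0.5X.
Mole fractions y_i = n_i/n_T; K = p_S / (p_R^2) with p_i = y_i·P.
Setting this equal to 0.0012 kPa^-1 and taking the physical root (0 < X < 1) gives X = 0.176.
Then n_R = 0.824, n_T = 0.912, so y_R = 0.904.

y_R = 0.904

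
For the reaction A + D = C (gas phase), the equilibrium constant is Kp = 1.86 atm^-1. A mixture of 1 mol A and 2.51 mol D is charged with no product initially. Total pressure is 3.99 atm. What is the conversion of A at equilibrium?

X = 0.823

Take 1 mol A as basis and let X be its fractional conversion, so ξ = X.
Species balance: n_A = 1 − X; n_D = 2.51 − X; n_C = X.
n_T = Σnᵢ = 3.51 − X.
y_i = n_i/n_T, p_i = y_i·P. Kp = p_C / (p_A p_D).
Setting this equal to 1.86 atm^-1 and taking the physical root (0 < X < 1) gives X = 0.823.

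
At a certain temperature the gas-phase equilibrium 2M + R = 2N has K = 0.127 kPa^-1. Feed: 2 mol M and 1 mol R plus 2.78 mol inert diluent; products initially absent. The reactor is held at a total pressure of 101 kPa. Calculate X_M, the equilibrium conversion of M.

Basis: 2 mol M initially; let X = conversion of M. Extent ξ = X.
At extent ξ: n_M = 2 − 2X; n_R = 1 − X; n_N = 2X; n_I = 2.78 (inert).
Summing: n_T = 5.78 − X.
With p_i = (n_i/n_T)P, K = p_N^2 / (p_M^2 p_R).
Substituting and setting equal to 0.127 kPa^-1 gives a polynomial in X; the root in (0,1) is X = 0.520.

X = 0.520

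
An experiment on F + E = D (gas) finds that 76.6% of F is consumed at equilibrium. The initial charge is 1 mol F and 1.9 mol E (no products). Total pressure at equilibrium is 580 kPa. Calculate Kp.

Basis: 1 mol F initially; let X = conversion of F. Extent ξ = X.
Moles: n_F = 1 − X; n_E = 1.9 − X; n_D = X.
n_T = Σnᵢ = 2.9 − X.
At X = 0.766: n_F = 0.234, n_E = 1.13, n_D = 0.766, n_T = 2.13.
p_i = (n_i/n_T)·P. Kp = p_D / (p_F p_E) = 0.0106 kPa^-1.

Kp = 0.0106 kPa^-1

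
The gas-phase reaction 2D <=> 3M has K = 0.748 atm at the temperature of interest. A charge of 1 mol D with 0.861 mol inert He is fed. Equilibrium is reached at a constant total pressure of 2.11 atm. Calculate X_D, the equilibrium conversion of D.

Let X = conversion of D (basis 1 mol D); extent of reaction ξ = 0.5X.
Species balance: n_D = 1 − X; n_M = 1.5X; n_I = 0.861 (inert).
Total moles n_T = 1.86 + 0.5X.
Mole fractions y_i = n_i/n_T; K = p_M^3 / (p_D^2) with p_i = y_i·P.
This yields a degree-3 equation in X; solving on (0,1), X = 0.419.

X = 0.419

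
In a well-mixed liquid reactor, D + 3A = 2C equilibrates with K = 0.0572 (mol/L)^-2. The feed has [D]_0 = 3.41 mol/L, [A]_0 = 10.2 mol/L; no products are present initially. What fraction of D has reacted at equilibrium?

Let X = conversion of D; extent ξ = 3.41·X mol/L.
Concentrations: [D] = 3.41 − 3.41X; [A] = 10.2 − 10.2X; [C] = 6.82X.
K = [C]^2 / ([D] [A]^3).
Setting equal to 0.0572 and solving for X on (0,1) gives X = 0.508.

X = 0.508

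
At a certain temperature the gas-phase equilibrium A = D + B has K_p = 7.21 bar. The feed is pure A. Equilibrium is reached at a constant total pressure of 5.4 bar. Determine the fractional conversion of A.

Let X = conversion of A (basis 1 mol A); extent of reaction ξ = X.
Moles: n_A = 1 − X; n_D = X; n_B = X.
Total moles n_T = 1 + X.
With p_i = (n_i/n_T)P, K_p = p_D p_B / (p_A).
Substituting and setting equal to 7.21 bar gives a polynomial in X; the root in (0,1) is X = 0.756.

X = 0.756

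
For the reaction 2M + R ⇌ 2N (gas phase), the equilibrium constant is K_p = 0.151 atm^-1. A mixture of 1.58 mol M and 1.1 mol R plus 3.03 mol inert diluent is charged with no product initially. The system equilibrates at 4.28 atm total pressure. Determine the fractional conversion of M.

Take 1.58 mol M as basis and let X be its fractional conversion, so ξ = 0.79X.
Species balance: n_M = 1.58 − 1.58X; n_R = 1.1 − 0.79X; n_N = 1.58X; n_I = 3.03 (inert).
n_T = Σnᵢ = 5.71 − 0.79X.
With p_i = (n_i/n_T)P, K_p = p_N^2 / (p_M^2 p_R).
Setting this equal to 0.151 atm^-1 and taking the physical root (0 < X < 1) gives X = 0.246.

X = 0.246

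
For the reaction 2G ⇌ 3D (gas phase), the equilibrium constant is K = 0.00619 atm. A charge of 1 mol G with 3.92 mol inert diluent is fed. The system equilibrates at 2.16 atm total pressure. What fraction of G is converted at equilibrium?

X = 0.146

Take 1 mol G as basis and let X be its fractional conversion, so ξ = 0.5X.
Species balance: n_G = 1 − X; n_D = 1.5X; n_I = 3.92 (inert).
Total moles n_T = 4.92 + 0.5X.
Mole fractions y_i = n_i/n_T; K = p_D^3 / (p_G^2) with p_i = y_i·P.
Equating to 0.00619 atm and solving on 0 < X < 1: X = 0.146.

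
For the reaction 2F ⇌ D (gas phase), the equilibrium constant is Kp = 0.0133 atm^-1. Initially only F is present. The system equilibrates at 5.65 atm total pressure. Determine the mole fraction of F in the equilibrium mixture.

Basis: 1 mol F initially; let X = conversion of F. Extent ξ = 0.5X.
At extent ξ: n_F = 1 − X; n_D = 0.5X.
n_T = Σnᵢ = 1 − 0.5X.
Mole fractions y_i = n_i/n_T; Kp = p_D / (p_F^2) with p_i = y_i·P.
Substituting and setting equal to 0.0133 atm^-1 gives a polynomial in X; the root in (0,1) is X = 0.123.
Then n_F = 0.877, n_T = 0.938, so y_F = 0.934.

y_F = 0.934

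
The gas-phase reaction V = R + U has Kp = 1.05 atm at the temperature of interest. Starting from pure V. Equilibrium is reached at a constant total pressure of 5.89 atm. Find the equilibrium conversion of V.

X = 0.389

Basis: 1 mol V initially; let X = conversion of V. Extent ξ = X.
Moles: n_V = 1 − X; n_R = X; n_U = X.
n_T = Σnᵢ = 1 + X.
y_i = n_i/n_T, p_i = y_i·P. Kp = p_R p_U / (p_V).
This yields a degree-2 equation in X; solving on (0,1), X = 0.389.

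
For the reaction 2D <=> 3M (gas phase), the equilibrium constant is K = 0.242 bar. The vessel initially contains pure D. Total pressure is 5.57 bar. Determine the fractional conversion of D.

X = 0.207

Let X = conversion of D (basis 1 mol D); extent of reaction ξ = 0.5X.
Moles: n_D = 1 − X; n_M = 1.5X.
n_T = Σnᵢ = 1 + 0.5X.
y_i = n_i/n_T, p_i = y_i·P. K = p_M^3 / (p_D^2).
Equating to 0.242 bar and solving on 0 < X < 1: X = 0.207.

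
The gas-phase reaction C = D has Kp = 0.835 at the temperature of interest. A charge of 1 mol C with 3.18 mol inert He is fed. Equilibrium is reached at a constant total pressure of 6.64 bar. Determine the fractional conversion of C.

X = 0.455

Let X = conversion of C (basis 1 mol C); extent of reaction ξ = X.
Moles: n_C = 1 − X; n_D = X; n_I = 3.18 (inert).
Total moles n_T = 4.18 (Δν = 0, constant).
y_i = n_i/n_T, p_i = y_i·P. Kp = p_D / (p_C).
Equating to 0.835 and solving on 0 < X < 1: X = 0.455.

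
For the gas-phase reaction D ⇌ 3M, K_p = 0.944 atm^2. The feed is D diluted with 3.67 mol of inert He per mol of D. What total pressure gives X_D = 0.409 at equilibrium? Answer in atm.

Take 1 mol D as basis and let X be its fractional conversion, so ξ = X.
Mole table: n_D = 1 − X; n_M = 3X; n_I = 3.67 (inert).
Summing: n_T = 4.67 + 2X.
K_p = p_M^3 / (p_D) with p_i = (n_i/n_T)·P.
At X = 0.409: the mole-fraction product g(X) = Π y_i^ν_i = 0.1038. Since K_p = g(X)·P^{2}, P = (K_p/g)^(1/2) = (0.944/0.1038)^(1/2) = 3.02 atm.

P = 3.02 atm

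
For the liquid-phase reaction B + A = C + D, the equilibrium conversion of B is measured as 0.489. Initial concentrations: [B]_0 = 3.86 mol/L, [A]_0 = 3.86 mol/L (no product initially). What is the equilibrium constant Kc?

Kc = 0.916

Let X = conversion of B.
Concentrations: [B] = 3.86 − 3.86X; [A] = 3.86 − 3.86X; [C] = 3.86X; [D] = 3.86X.
At X = 0.489: [B] = 1.97, [A] = 1.97, [C] = 1.89, [D] = 1.89.
Kc = [C] [D] / ([B] [A]) = 0.916.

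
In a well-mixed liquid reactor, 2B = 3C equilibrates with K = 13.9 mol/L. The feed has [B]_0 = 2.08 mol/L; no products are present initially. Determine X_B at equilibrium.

Let X = conversion of B; extent ξ = 2.08X/2 mol/L.
Concentrations: [B] = 2.08 − 2.08X; [C] = 3.12X.
K = [C]^3 / ([B]^2).
Solving K = 13.9 for X ∈ (0,1): X = 0.638.

X = 0.638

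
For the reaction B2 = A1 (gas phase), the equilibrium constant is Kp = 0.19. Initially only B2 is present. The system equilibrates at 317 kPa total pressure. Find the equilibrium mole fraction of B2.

Basis: 1 mol B2 initially; let X = conversion of B2. Extent ξ = X.
At extent ξ: n_B2 = 1 − X; n_A1 = X.
Since Δν = 0, n_T = 1 throughout.
With p_i = (n_i/n_T)P, Kp = p_A1 / (p_B2).
This yields a degree-1 equation in X; solving on (0,1), X = 0.160.
Then n_B2 = 0.84, n_T = 1, so y_B2 = 0.840.

y_B2 = 0.840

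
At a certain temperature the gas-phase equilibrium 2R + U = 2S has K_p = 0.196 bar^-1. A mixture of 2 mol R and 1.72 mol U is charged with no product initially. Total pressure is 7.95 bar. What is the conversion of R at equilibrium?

X = 0.438

Basis: 2 mol R initially; let X = conversion of R. Extent ξ = X.
Moles: n_R = 2 − 2X; n_U = 1.72 − X; n_S = 2X.
Summing: n_T = 3.72 − X.
Mole fractions y_i = n_i/n_T; K_p = p_S^2 / (p_R^2 p_U) with p_i = y_i·P.
Substituting and setting equal to 0.196 bar^-1 gives a polynomial in X; the root in (0,1) is X = 0.438.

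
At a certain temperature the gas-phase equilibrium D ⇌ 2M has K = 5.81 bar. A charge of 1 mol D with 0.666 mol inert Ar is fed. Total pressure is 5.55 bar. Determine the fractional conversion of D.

X = 0.523

Let X = conversion of D (basis 1 mol D); extent of reaction ξ = X.
Mole table: n_D = 1 − X; n_M = 2X; n_I = 0.666 (inert).
Total moles n_T = 1.67 + X.
With p_i = (n_i/n_T)P, K = p_M^2 / (p_D).
This yields a degree-2 equation in X; solving on (0,1), X = 0.523.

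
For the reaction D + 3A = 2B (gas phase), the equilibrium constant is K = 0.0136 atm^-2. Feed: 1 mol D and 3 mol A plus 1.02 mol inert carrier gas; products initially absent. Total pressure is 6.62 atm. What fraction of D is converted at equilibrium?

Basis: 1 mol D initially; let X = conversion of D. Extent ξ = X.
Mole table: n_D = 1 − X; n_A = 3 − 3X; n_B = 2X; n_I = 1.02 (inert).
Summing: n_T = 5.02 − 2X.
Mole fractions y_i = n_i/n_T; K = p_B^2 / (p_D p_A^3) with p_i = y_i·P.
Substituting and setting equal to 0.0136 atm^-2 gives a polynomial in X; the root in (0,1) is X = 0.250.

X = 0.250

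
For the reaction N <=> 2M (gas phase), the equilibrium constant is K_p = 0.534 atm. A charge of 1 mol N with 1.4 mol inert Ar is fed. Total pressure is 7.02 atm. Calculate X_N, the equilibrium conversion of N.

X = 0.199

Take 1 mol N as basis and let X be its fractional conversion, so ξ = X.
At extent ξ: n_N = 1 − X; n_M = 2X; n_I = 1.4 (inert).
Total moles n_T = 2.4 + X.
Mole fractions y_i = n_i/n_T; K_p = p_M^2 / (p_N) with p_i = y_i·P.
Setting this equal to 0.534 atm and taking the physical root (0 < X < 1) gives X = 0.199.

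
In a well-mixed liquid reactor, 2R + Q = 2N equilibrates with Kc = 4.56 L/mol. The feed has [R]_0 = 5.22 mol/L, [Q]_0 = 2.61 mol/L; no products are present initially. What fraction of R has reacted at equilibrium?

Let X = conversion of R; extent ξ = 5.22X/2 mol/L.
Concentrations: [R] = 5.22 − 5.22X; [Q] = 2.61 − 2.61X; [N] = 5.22X.
Kc = [N]^2 / ([R]^2 [Q]).
Equating to 4.56 L/mol: the physical root is X = 0.666.

X = 0.666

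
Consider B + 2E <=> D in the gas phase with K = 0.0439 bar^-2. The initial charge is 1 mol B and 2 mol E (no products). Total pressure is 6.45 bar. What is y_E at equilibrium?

y_E = 0.560

Take 1 mol B as basis and let X be its fractional conversion, so ξ = X.
Species balance: n_B = 1 − X; n_E = 2 − 2X; n_D = X.
Total moles n_T = 3 − 2X.
Mole fractions y_i = n_i/n_T; K = p_D / (p_B p_E^2) with p_i = y_i·P.
Setting this equal to 0.0439 bar^-2 and taking the physical root (0 < X < 1) gives X = 0.364.
Then n_E = 1.27, n_T = 2.27, so y_E = 0.560.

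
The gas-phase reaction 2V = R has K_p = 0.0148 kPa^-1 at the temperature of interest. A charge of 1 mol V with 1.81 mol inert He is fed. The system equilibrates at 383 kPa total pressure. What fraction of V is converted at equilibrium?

Take 1 mol V as basis and let X be its fractional conversion, so ξ = 0.5X.
At extent ξ: n_V = 1 − X; n_R = 0.5X; n_I = 1.81 (inert).
n_T = Σnᵢ = 2.81 − 0.5X.
Mole fractions y_i = n_i/n_T; K_p = p_R / (p_V^2) with p_i = y_i·P.
Setting this equal to 0.0148 kPa^-1 and taking the physical root (0 < X < 1) gives X = 0.628.

X = 0.628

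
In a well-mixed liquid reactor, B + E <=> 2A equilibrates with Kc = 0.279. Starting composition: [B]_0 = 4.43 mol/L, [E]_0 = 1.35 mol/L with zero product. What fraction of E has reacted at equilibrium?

Let X = conversion of E; extent ξ = 1.35·X mol/L.
Concentrations: [B] = 4.43 − 1.35X; [E] = 1.35 − 1.35X; [A] = 2.7X.
Kc = [A]^2 / ([B] [E]).
Solving Kc = 0.279 for X ∈ (0,1): X = 0.361.

X = 0.361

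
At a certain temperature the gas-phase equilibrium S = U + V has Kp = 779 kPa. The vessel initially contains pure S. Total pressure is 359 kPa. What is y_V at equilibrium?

y_V = 0.453

Basis: 1 mol S initially; let X = conversion of S. Extent ξ = X.
Mole table: n_S = 1 − X; n_U = X; n_V = X.
Total moles n_T = 1 + X.
With p_i = (n_i/n_T)P, Kp = p_U p_V / (p_S).
Setting this equal to 779 kPa and taking the physical root (0 < X < 1) gives X = 0.827.
Then n_V = 0.827, n_T = 1.83, so y_V = 0.453.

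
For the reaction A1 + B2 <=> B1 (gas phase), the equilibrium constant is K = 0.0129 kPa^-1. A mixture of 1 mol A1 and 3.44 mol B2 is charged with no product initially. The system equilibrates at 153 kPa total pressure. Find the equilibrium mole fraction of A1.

y_A1 = 0.106

Let X = conversion of A1 (basis 1 mol A1); extent of reaction ξ = X.
Mole table: n_A1 = 1 − X; n_B2 = 3.44 − X; n_B1 = X.
n_T = Σnᵢ = 4.44 − X.
y_i = n_i/n_T, p_i = y_i·P. K = p_B1 / (p_A1 p_B2).
Substituting and setting equal to 0.0129 kPa^-1 gives a polynomial in X; the root in (0,1) is X = 0.594.
Then n_A1 = 0.406, n_T = 3.85, so y_A1 = 0.106.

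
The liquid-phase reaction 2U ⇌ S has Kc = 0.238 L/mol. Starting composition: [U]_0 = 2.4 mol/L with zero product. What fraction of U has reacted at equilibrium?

X = 0.405

Let X = conversion of U; extent ξ = 2.4X/2 mol/L.
Concentrations: [U] = 2.4 − 2.4X; [S] = 1.2X.
Kc = [S] / ([U]^2).
Equating to 0.238 L/mol: the physical root is X = 0.405.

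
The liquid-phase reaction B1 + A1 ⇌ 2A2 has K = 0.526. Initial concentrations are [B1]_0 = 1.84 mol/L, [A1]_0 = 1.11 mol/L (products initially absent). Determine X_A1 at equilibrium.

X = 0.339

Let X = conversion of A1; extent ξ = 1.11·X mol/L.
Concentrations: [B1] = 1.84 − 1.11X; [A1] = 1.11 − 1.11X; [A2] = 2.22X.
K = [A2]^2 / ([B1] [A1]).
Equating to 0.526: the physical root is X = 0.339.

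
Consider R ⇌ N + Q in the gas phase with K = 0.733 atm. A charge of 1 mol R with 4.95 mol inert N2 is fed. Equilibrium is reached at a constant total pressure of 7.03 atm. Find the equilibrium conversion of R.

X = 0.551

Take 1 mol R as basis and let X be its fractional conversion, so ξ = X.
At extent ξ: n_R = 1 − X; n_N = X; n_Q = X; n_I = 4.95 (inert).
Total moles n_T = 5.95 + X.
With p_i = (n_i/n_T)P, K = p_N p_Q / (p_R).
This yields a degree-2 equation in X; solving on (0,1), X = 0.551.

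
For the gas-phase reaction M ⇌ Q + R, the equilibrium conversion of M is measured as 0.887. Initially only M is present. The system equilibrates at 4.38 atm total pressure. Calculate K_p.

K_p = 16.2 atm

Basis: 1 mol M initially; let X = conversion of M. Extent ξ = X.
At extent ξ: n_M = 1 − X; n_Q = X; n_R = X.
Summing: n_T = 1 + X.
At X = 0.887: n_M = 0.113, n_Q = 0.887, n_R = 0.887, n_T = 1.89.
p_i = (n_i/n_T)·P. K_p = p_Q p_R / (p_M) = 16.2 atm.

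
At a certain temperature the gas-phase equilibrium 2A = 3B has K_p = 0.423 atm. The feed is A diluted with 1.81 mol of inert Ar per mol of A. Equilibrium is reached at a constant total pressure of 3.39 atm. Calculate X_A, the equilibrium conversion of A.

X = 0.357

Let X = conversion of A (basis 1 mol A); extent of reaction ξ = 0.5X.
Mole table: n_A = 1 − X; n_B = 1.5X; n_I = 1.81 (inert).
n_T = Σnᵢ = 2.81 + 0.5X.
With p_i = (n_i/n_T)P, K_p = p_B^3 / (p_A^2).
Setting this equal to 0.423 atm and taking the physical root (0 < X < 1) gives X = 0.357.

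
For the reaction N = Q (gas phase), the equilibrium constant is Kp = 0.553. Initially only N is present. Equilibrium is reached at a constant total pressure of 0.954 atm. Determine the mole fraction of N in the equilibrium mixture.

Basis: 1 mol N initially; let X = conversion of N. Extent ξ = X.
At extent ξ: n_N = 1 − X; n_Q = X.
Since Δν = 0, n_T = 1 throughout.
With p_i = (n_i/n_T)P, Kp = p_Q / (p_N).
Substituting and setting equal to 0.553 gives a polynomial in X; the root in (0,1) is X = 0.356.
Then n_N = 0.644, n_T = 1, so y_N = 0.644.

y_N = 0.644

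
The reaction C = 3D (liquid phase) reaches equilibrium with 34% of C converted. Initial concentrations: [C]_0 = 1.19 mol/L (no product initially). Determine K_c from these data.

Let X = conversion of C.
Concentrations: [C] = 1.19 − 1.19X; [D] = 3.57X.
At X = 0.34: [C] = 0.785, [D] = 1.21.
K_c = [D]^3 / ([C]) = 2.28 (mol/L)^2.

K_c = 2.28 (mol/L)^2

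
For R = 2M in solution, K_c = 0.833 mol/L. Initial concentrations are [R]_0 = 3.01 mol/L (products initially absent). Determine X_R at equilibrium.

Let X = conversion of R; extent ξ = 3.01·X mol/L.
Concentrations: [R] = 3.01 − 3.01X; [M] = 6.02X.
K_c = [M]^2 / ([R]).
This equals 0.833 at X = 0.231 (the root in 0 < X < 1).

X = 0.231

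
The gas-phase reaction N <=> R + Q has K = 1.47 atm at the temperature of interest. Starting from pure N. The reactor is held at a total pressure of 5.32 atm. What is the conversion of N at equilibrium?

X = 0.465

Let X = conversion of N (basis 1 mol N); extent of reaction ξ = X.
Mole table: n_N = 1 − X; n_R = X; n_Q = X.
Total moles n_T = 1 + X.
Mole fractions y_i = n_i/n_T; K = p_R p_Q / (p_N) with p_i = y_i·P.
Substituting and setting equal to 1.47 atm gives a polynomial in X; the root in (0,1) is X = 0.465.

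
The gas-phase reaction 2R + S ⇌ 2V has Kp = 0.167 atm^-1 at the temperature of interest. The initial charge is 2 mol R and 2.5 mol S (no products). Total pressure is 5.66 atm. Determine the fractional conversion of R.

X = 0.410

Basis: 2 mol R initially; let X = conversion of R. Extent ξ = X.
Moles: n_R = 2 − 2X; n_S = 2.5 − X; n_V = 2X.
Total moles n_T = 4.5 − X.
Mole fractions y_i = n_i/n_T; Kp = p_V^2 / (p_R^2 p_S) with p_i = y_i·P.
Substituting and setting equal to 0.167 atm^-1 gives a polynomial in X; the root in (0,1) is X = 0.410.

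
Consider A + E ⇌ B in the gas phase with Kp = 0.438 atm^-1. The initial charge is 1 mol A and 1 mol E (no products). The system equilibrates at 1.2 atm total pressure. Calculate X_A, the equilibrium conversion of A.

X = 0.190

Take 1 mol A as basis and let X be its fractional conversion, so ξ = X.
Moles: n_A = 1 − X; n_E = 1 − X; n_B = X.
n_T = Σnᵢ = 2 − X.
With p_i = (n_i/n_T)P, Kp = p_B / (p_A p_E).
Setting this equal to 0.438 atm^-1 and taking the physical root (0 < X < 1) gives X = 0.190.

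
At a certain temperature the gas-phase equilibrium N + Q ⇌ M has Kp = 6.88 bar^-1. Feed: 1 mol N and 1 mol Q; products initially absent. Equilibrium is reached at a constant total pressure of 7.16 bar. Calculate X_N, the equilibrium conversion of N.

Basis: 1 mol N initially; let X = conversion of N. Extent ξ = X.
Moles: n_N = 1 − X; n_Q = 1 − X; n_M = X.
Total moles n_T = 2 − X.
y_i = n_i/n_T, p_i = y_i·P. Kp = p_M / (p_N p_Q).
Substituting and setting equal to 6.88 bar^-1 gives a polynomial in X; the root in (0,1) is X = 0.859.

X = 0.859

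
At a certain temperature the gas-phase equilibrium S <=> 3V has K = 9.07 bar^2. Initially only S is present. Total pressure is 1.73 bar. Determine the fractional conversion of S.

X = 0.601

Let X = conversion of S (basis 1 mol S); extent of reaction ξ = X.
Mole table: n_S = 1 − X; n_V = 3X.
Summing: n_T = 1 + 2X.
y_i = n_i/n_T, p_i = y_i·P. K = p_V^3 / (p_S).
Equating to 9.07 bar^2 and solving on 0 < X < 1: X = 0.601.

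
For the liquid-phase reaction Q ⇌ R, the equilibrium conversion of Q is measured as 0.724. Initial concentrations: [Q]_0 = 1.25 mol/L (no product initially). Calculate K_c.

Let X = conversion of Q.
Concentrations: [Q] = 1.25 − 1.25X; [R] = 1.25X.
At X = 0.724: [Q] = 0.345, [R] = 0.905.
K_c = [R] / ([Q]) = 2.62.

K_c = 2.62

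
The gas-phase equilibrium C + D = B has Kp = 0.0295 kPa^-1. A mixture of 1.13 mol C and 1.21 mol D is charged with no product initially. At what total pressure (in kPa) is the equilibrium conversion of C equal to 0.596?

Let X = conversion of C (basis 1.13 mol C); extent of reaction ξ = 1.13X.
Species balance: n_C = 1.13 − 1.13X; n_D = 1.21 − 1.13X; n_B = 1.13X.
Summing: n_T = 2.34 − 1.13X.
Kp = p_B / (p_C p_D) with p_i = (n_i/n_T)·P.
At X = 0.596: the mole-fraction product g(X) = Π y_i^ν_i = 4.582. Since Kp = g(X)·P^{-1}, P = (g/Kp)^(1/1) = (4.582/0.0295)^(1/1) = 155 kPa.

P = 155 kPa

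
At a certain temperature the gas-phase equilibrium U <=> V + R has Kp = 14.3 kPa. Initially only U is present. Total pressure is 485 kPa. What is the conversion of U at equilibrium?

X = 0.169

Take 1 mol U as basis and let X be its fractional conversion, so ξ = X.
Moles: n_U = 1 − X; n_V = X; n_R = X.
Total moles n_T = 1 + X.
y_i = n_i/n_T, p_i = y_i·P. Kp = p_V p_R / (p_U).
This yields a degree-2 equation in X; solving on (0,1), X = 0.169.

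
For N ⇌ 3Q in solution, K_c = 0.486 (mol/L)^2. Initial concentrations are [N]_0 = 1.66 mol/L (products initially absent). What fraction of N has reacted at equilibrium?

Let X = conversion of N; extent ξ = 1.66·X mol/L.
Concentrations: [N] = 1.66 − 1.66X; [Q] = 4.98X.
K_c = [Q]^3 / ([N]).
Equating to 0.486 (mol/L)^2: the physical root is X = 0.175.

X = 0.175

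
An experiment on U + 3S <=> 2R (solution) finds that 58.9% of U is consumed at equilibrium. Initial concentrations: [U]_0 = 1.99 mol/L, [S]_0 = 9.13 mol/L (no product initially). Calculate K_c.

Let X = conversion of U.
Concentrations: [U] = 1.99 − 1.99X; [S] = 9.13 − 5.97X; [R] = 3.98X.
At X = 0.589: [U] = 0.818, [S] = 5.61, [R] = 2.34.
K_c = [R]^2 / ([U] [S]^3) = 0.038 (mol/L)^-2.

K_c = 0.038 (mol/L)^-2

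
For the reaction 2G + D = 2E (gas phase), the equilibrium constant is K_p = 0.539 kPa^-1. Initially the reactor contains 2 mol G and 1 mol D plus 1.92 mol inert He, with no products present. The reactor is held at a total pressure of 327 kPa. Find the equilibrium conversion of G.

X = 0.761

Take 2 mol G as basis and let X be its fractional conversion, so ξ = X.
At extent ξ: n_G = 2 − 2X; n_D = 1 − X; n_E = 2X; n_I = 1.92 (inert).
Total moles n_T = 4.92 − X.
Mole fractions y_i = n_i/n_T; K_p = p_E^2 / (p_G^2 p_D) with p_i = y_i·P.
Substituting and setting equal to 0.539 kPa^-1 gives a polynomial in X; the root in (0,1) is X = 0.761.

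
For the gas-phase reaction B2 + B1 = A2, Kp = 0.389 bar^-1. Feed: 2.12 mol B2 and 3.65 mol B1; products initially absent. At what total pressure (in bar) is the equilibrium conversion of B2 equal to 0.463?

Let X = conversion of B2 (basis 2.12 mol B2); extent of reaction ξ = 2.12X.
At extent ξ: n_B2 = 2.12 − 2.12X; n_B1 = 3.65 − 2.12X; n_A2 = 2.12X.
Total moles n_T = 5.77 − 2.12X.
Kp = p_A2 / (p_B2 p_B1) with p_i = (n_i/n_T)·P.
At X = 0.463: the mole-fraction product g(X) = Π y_i^ν_i = 1.547. Since Kp = g(X)·P^{-1}, P = (g/Kp)^(1/1) = (1.547/0.389)^(1/1) = 3.98 bar.

P = 3.98 bar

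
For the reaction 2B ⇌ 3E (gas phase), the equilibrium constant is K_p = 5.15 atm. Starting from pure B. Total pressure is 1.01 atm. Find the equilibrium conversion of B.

X = 0.639

Basis: 1 mol B initially; let X = conversion of B. Extent ξ = 0.5X.
Moles: n_B = 1 − X; n_E = 1.5X.
n_T = Σnᵢ = 1 + 0.5X.
With p_i = (n_i/n_T)P, K_p = p_E^3 / (p_B^2).
This yields a degree-3 equation in X; solving on (0,1), X = 0.639.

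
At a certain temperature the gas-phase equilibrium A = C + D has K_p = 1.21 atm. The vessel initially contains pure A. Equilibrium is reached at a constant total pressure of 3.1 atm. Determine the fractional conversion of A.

X = 0.530

Let X = conversion of A (basis 1 mol A); extent of reaction ξ = X.
Moles: n_A = 1 − X; n_C = X; n_D = X.
n_T = Σnᵢ = 1 + X.
y_i = n_i/n_T, p_i = y_i·P. K_p = p_C p_D / (p_A).
Equating to 1.21 atm and solving on 0 < X < 1: X = 0.530.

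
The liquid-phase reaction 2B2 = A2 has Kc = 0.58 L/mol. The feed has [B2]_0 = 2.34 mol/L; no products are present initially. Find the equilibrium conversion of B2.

X = 0.550

Let X = conversion of B2; extent ξ = 2.34X/2 mol/L.
Concentrations: [B2] = 2.34 − 2.34X; [A2] = 1.17X.
Kc = [A2] / ([B2]^2).
Equating to 0.58 L/mol: the physical root is X = 0.550.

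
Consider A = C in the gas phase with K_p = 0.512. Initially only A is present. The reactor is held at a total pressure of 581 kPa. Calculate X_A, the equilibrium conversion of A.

Basis: 1 mol A initially; let X = conversion of A. Extent ξ = X.
Mole table: n_A = 1 − X; n_C = X.
Since Δν = 0, n_T = 1 throughout.
y_i = n_i/n_T, p_i = y_i·P. K_p = p_C / (p_A).
Setting this equal to 0.512 and taking the physical root (0 < X < 1) gives X = 0.339.

X = 0.339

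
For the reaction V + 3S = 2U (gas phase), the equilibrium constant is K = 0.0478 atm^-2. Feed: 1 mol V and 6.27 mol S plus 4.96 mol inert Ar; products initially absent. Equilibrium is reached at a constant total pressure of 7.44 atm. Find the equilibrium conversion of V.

X = 0.517

Basis: 1 mol V initially; let X = conversion of V. Extent ξ = X.
Species balance: n_V = 1 − X; n_S = 6.27 − 3X; n_U = 2X; n_I = 4.96 (inert).
Summing: n_T = 12.2 − 2X.
y_i = n_i/n_T, p_i = y_i·P. K = p_U^2 / (p_V p_S^3).
This yields a degree-4 equation in X; solving on (0,1), X = 0.517.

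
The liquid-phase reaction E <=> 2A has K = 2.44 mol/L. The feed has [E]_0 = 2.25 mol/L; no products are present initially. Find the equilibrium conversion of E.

X = 0.402

Let X = conversion of E; extent ξ = 2.25·X mol/L.
Concentrations: [E] = 2.25 − 2.25X; [A] = 4.5X.
K = [A]^2 / ([E]).
Equating to 2.44 mol/L: the physical root is X = 0.402.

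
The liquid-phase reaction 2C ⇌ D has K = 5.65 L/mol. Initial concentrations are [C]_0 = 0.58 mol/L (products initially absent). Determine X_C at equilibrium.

X = 0.678

Let X = conversion of C; extent ξ = 0.58X/2 mol/L.
Concentrations: [C] = 0.58 − 0.58X; [D] = 0.29X.
K = [D] / ([C]^2).
This equals 5.65 at X = 0.678 (the root in 0 < X < 1).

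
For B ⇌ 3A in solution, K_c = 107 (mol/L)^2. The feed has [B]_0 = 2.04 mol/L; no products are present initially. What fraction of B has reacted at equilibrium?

X = 0.676

Let X = conversion of B; extent ξ = 2.04·X mol/L.
Concentrations: [B] = 2.04 − 2.04X; [A] = 6.12X.
K_c = [A]^3 / ([B]).
This equals 107 at X = 0.676 (the root in 0 < X < 1).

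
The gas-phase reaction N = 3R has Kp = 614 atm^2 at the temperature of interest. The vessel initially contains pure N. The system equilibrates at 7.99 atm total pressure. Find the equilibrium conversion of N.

Basis: 1 mol N initially; let X = conversion of N. Extent ξ = X.
Moles: n_N = 1 − X; n_R = 3X.
Summing: n_T = 1 + 2X.
y_i = n_i/n_T, p_i = y_i·P. Kp = p_R^3 / (p_N).
This yields a degree-3 equation in X; solving on (0,1), X = 0.791.

X = 0.791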